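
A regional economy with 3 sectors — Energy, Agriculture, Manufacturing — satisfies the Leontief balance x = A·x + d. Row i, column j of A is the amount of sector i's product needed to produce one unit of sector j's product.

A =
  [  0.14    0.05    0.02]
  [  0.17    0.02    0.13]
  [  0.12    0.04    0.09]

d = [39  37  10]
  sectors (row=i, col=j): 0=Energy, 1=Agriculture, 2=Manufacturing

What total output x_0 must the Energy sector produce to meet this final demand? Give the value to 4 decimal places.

Form M = I − A:
  [  0.86   -0.05   -0.02]
  [ -0.17    0.98   -0.13]
  [ -0.12   -0.04    0.91]
Leontief inverse L = M⁻¹:
  [  1.1798    0.0616    0.0347]
  [  0.2266    1.0382    0.1533]
  [  0.1655    0.0538    1.1102]
Total output x = L · d:
  x_0 = 1.1798·39 + 0.0616·37 + 0.0347·10 = 48.6398
  x_1 = 0.2266·39 + 1.0382·37 + 0.1533·10 = 48.7857
  x_2 = 0.1655·39 + 0.0538·37 + 1.1102·10 = 19.5475

48.6398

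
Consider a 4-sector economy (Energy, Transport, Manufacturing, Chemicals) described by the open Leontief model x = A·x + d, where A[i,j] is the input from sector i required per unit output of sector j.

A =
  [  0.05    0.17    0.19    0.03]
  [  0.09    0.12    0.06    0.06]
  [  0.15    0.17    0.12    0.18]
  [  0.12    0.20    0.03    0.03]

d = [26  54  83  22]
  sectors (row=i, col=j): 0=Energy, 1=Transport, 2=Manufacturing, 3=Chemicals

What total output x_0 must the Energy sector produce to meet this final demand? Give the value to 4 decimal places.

Form M = I − A:
  [  0.95   -0.17   -0.19   -0.03]
  [ -0.09    0.88   -0.06   -0.06]
  [ -0.15   -0.17    0.88   -0.18]
  [ -0.12   -0.20   -0.03    0.97]
Leontief inverse L = M⁻¹:
  [  1.1361    0.2949    0.2689    0.1033]
  [  0.1460    1.2103    0.1175    0.1012]
  [  0.2584    0.3447    1.2244    0.2565]
  [  0.1786    0.2967    0.0954    1.0725]
Total output x = L · d:
  x_0 = 1.1361·26 + 0.2949·54 + 0.2689·83 + 0.1033·22 = 70.0542
  x_1 = 0.1460·26 + 1.2103·54 + 0.1175·83 + 0.1012·22 = 81.1268
  x_2 = 0.2584·26 + 0.3447·54 + 1.2244·83 + 0.2565·22 = 132.6037
  x_3 = 0.1786·26 + 0.2967·54 + 0.0954·83 + 1.0725·22 = 52.1752

70.0542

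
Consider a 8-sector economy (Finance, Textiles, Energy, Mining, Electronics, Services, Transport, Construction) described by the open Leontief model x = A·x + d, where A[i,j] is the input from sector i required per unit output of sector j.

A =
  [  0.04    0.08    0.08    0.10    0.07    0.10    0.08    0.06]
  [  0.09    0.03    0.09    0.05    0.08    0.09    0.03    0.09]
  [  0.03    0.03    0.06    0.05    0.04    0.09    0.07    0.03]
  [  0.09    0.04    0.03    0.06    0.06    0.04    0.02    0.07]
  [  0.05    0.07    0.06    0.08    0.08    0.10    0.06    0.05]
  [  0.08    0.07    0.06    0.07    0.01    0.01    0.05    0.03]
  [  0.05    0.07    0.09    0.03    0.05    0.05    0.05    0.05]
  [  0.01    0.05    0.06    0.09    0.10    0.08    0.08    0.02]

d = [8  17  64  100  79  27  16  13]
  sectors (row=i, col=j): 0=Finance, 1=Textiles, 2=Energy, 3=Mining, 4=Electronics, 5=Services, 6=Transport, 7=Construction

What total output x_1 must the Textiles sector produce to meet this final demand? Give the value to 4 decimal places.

60.8821

Form M = I − A:
  [  0.96   -0.08   -0.08   -0.10   -0.07   -0.10   -0.08   -0.06]
  [ -0.09    0.97   -0.09   -0.05   -0.08   -0.09   -0.03   -0.09]
  [ -0.03   -0.03    0.94   -0.05   -0.04   -0.09   -0.07   -0.03]
  [ -0.09   -0.04   -0.03    0.94   -0.06   -0.04   -0.02   -0.07]
  [ -0.05   -0.07   -0.06   -0.08    0.92   -0.10   -0.06   -0.05]
  [ -0.08   -0.07   -0.06   -0.07   -0.01    0.99   -0.05   -0.03]
  [ -0.05   -0.07   -0.09   -0.03   -0.05   -0.05    0.95   -0.05]
  [ -0.01   -0.05   -0.06   -0.09   -0.10   -0.08   -0.08    0.98]
Leontief inverse L = M⁻¹:
  [  1.1065    0.1420    0.1542    0.1740    0.1369    0.1761    0.1405    0.1175]
  [  0.1456    1.0886    0.1575    0.1222    0.1424    0.1631    0.0901    0.1393]
  [  0.0726    0.0714    1.1086    0.0974    0.0809    0.1376    0.1100    0.0658]
  [  0.1335    0.0849    0.0816    1.1161    0.1104    0.0970    0.0648    0.1101]
  [  0.1105    0.1274    0.1276    0.1485    1.1409    0.1697    0.1155    0.1023]
  [  0.1214    0.1089    0.1088    0.1178    0.0550    1.0626    0.0894    0.0691]
  [  0.0957    0.1148    0.1460    0.0845    0.0998    0.1096    1.0966    0.0913]
  [  0.0644    0.1004    0.1188    0.1481    0.1528    0.1405    0.1273    1.0664]
Total output x = L · d:
  x_0 = 1.1065·8 + 0.1420·17 + 0.1542·64 + 0.1740·100 + 0.1369·79 + 0.1761·27 + 0.1405·16 + 0.1175·13 = 57.8798
  x_1 = 0.1456·8 + 1.0886·17 + 0.1575·64 + 0.1222·100 + 0.1424·79 + 0.1631·27 + 0.0901·16 + 0.1393·13 = 60.8821
  x_2 = 0.0726·8 + 0.0714·17 + 1.1086·64 + 0.0974·100 + 0.0809·79 + 0.1376·27 + 0.1100·16 + 0.0658·13 = 95.2138
  x_3 = 0.1335·8 + 0.0849·17 + 0.0816·64 + 1.1161·100 + 0.1104·79 + 0.0970·27 + 0.0648·16 + 0.1101·13 = 133.1549
  x_4 = 0.1105·8 + 0.1274·17 + 0.1276·64 + 0.1485·100 + 1.1409·79 + 0.1697·27 + 0.1155·16 + 0.1023·13 = 123.9561
  x_5 = 0.1214·8 + 0.1089·17 + 0.1088·64 + 0.1178·100 + 0.0550·79 + 1.0626·27 + 0.0894·16 + 0.0691·13 = 56.9313
  x_6 = 0.0957·8 + 0.1148·17 + 0.1460·64 + 0.0845·100 + 0.0998·79 + 0.1096·27 + 1.0966·16 + 0.0913·13 = 50.0887
  x_7 = 0.0644·8 + 0.1004·17 + 0.1188·64 + 0.1481·100 + 0.1528·79 + 0.1405·27 + 0.1273·16 + 1.0664·13 = 56.4050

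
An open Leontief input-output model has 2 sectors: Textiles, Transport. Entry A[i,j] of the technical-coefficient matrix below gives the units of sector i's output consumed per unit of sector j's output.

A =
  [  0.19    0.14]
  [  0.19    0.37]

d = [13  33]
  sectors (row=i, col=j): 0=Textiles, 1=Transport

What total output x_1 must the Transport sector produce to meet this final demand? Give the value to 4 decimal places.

60.3680

Form M = I − A:
  [  0.81   -0.14]
  [ -0.19    0.63]
Leontief inverse L = M⁻¹:
  [  1.3025    0.2894]
  [  0.3928    1.6746]
Total output x = L · d:
  x_0 = 1.3025·13 + 0.2894·33 = 26.4834
  x_1 = 0.3928·13 + 1.6746·33 = 60.3680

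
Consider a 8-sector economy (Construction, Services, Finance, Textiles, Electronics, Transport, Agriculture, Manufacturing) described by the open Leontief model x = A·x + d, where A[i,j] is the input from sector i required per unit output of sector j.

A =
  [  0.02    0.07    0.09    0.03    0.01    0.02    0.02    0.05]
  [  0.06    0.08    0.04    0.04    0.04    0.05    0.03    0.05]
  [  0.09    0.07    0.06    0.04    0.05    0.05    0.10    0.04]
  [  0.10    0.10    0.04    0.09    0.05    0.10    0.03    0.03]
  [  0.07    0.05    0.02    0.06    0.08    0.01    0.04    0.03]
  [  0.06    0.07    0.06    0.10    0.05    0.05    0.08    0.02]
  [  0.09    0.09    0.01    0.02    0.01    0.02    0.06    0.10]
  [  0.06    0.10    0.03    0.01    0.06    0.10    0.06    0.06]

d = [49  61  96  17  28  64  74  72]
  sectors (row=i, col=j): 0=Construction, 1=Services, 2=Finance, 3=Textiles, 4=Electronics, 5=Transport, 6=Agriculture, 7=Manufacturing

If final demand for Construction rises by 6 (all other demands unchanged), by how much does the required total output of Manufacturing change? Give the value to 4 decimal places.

Form M = I − A:
  [  0.98   -0.07   -0.09   -0.03   -0.01   -0.02   -0.02   -0.05]
  [ -0.06    0.92   -0.04   -0.04   -0.04   -0.05   -0.03   -0.05]
  [ -0.09   -0.07    0.94   -0.04   -0.05   -0.05   -0.10   -0.04]
  [ -0.10   -0.10   -0.04    0.91   -0.05   -0.10   -0.03   -0.03]
  [ -0.07   -0.05   -0.02   -0.06    0.92   -0.01   -0.04   -0.03]
  [ -0.06   -0.07   -0.06   -0.10   -0.05    0.95   -0.08   -0.02]
  [ -0.09   -0.09   -0.01   -0.02   -0.01   -0.02    0.94   -0.10]
  [ -0.06   -0.10   -0.03   -0.01   -0.06   -0.10   -0.06    0.94]
Leontief inverse L = M⁻¹:
  [  1.0584    0.1141    0.1154    0.0546    0.0339    0.0496    0.0507    0.0766]
  [  0.1043    1.1335    0.0714    0.0725    0.0688    0.0839    0.0636    0.0819]
  [  0.1471    0.1379    1.0988    0.0786    0.0835    0.0892    0.1435    0.0843]
  [  0.1616    0.1740    0.0858    1.1402    0.0895    0.1472    0.0754    0.0719]
  [  0.1107    0.0979    0.0472    0.0894    1.1065    0.0387    0.0675    0.0593]
  [  0.1202    0.1387    0.0983    0.1434    0.0852    1.0927    0.1226    0.0615]
  [  0.1321    0.1461    0.0411    0.0466    0.0363    0.0553    1.0921    0.1366]
  [  0.1133    0.1644    0.0670    0.0498    0.0951    0.1387    0.1024    1.0999]
Total output x = L · d:
  x_0 = 1.0584·49 + 0.1141·61 + 0.1154·96 + 0.0546·17 + 0.0339·28 + 0.0496·64 + 0.0507·74 + 0.0766·72 = 84.2202
  x_1 = 0.1043·49 + 1.1335·61 + 0.0714·96 + 0.0725·17 + 0.0688·28 + 0.0839·64 + 0.0636·74 + 0.0819·72 = 100.2408
  x_2 = 0.1471·49 + 0.1379·61 + 1.0988·96 + 0.0786·17 + 0.0835·28 + 0.0892·64 + 0.1435·74 + 0.0843·72 = 147.1713
  x_3 = 0.1616·49 + 0.1740·61 + 0.0858·96 + 1.1402·17 + 0.0895·28 + 0.1472·64 + 0.0754·74 + 0.0719·72 = 68.8364
  x_4 = 0.1107·49 + 0.0979·61 + 0.0472·96 + 0.0894·17 + 1.1065·28 + 0.0387·64 + 0.0675·74 + 0.0593·72 = 60.1634
  x_5 = 0.1202·49 + 0.1387·61 + 0.0983·96 + 0.1434·17 + 0.0852·28 + 1.0927·64 + 0.1226·74 + 0.0615·72 = 112.0446
  x_6 = 0.1321·49 + 0.1461·61 + 0.0411·96 + 0.0466·17 + 0.0363·28 + 0.0553·64 + 1.0921·74 + 0.1366·72 = 115.3309
  x_7 = 0.1133·49 + 0.1644·61 + 0.0670·96 + 0.0498·17 + 0.0951·28 + 0.1387·64 + 0.1024·74 + 1.0999·72 = 121.1861
Δx_7 = L[7,0] · Δd_0 = 0.1133 · 6 = 0.6801

0.6801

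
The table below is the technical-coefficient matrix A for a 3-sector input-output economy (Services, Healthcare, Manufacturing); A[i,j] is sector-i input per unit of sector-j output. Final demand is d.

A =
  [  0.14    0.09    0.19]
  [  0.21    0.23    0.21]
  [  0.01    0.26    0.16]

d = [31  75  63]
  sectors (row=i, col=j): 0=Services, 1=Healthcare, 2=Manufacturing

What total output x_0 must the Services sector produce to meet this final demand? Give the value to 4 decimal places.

79.2306

Form M = I − A:
  [  0.86   -0.09   -0.19]
  [ -0.21    0.77   -0.21]
  [ -0.01   -0.26    0.84]
Leontief inverse L = M⁻¹:
  [  1.2302    0.2597    0.3432]
  [  0.3708    1.4967    0.4580]
  [  0.1294    0.4664    1.3363]
Total output x = L · d:
  x_0 = 1.2302·31 + 0.2597·75 + 0.3432·63 = 79.2306
  x_1 = 0.3708·31 + 1.4967·75 + 0.4580·63 = 152.6050
  x_2 = 0.1294·31 + 0.4664·75 + 1.3363·63 = 123.1781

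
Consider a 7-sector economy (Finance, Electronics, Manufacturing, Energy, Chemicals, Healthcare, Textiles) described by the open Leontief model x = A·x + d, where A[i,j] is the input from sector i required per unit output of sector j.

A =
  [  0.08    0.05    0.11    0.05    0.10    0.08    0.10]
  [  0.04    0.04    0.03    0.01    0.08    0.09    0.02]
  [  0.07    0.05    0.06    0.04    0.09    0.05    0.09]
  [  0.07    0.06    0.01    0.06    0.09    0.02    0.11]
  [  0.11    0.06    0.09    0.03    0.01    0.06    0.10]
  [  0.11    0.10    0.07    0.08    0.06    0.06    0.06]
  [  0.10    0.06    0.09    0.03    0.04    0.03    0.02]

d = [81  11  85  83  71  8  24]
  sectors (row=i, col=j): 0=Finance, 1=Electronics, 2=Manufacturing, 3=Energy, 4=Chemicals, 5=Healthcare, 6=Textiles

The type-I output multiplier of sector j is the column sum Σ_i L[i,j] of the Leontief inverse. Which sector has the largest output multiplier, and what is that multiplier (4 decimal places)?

Finance (2.0555)

Form M = I − A:
  [  0.92   -0.05   -0.11   -0.05   -0.10   -0.08   -0.10]
  [ -0.04    0.96   -0.03   -0.01   -0.08   -0.09   -0.02]
  [ -0.07   -0.05    0.94   -0.04   -0.09   -0.05   -0.09]
  [ -0.07   -0.06   -0.01    0.94   -0.09   -0.02   -0.11]
  [ -0.11   -0.06   -0.09   -0.03    0.99   -0.06   -0.10]
  [ -0.11   -0.10   -0.07   -0.08   -0.06    0.94   -0.06]
  [ -0.10   -0.06   -0.09   -0.03   -0.04   -0.03    0.98]
Leontief inverse L = M⁻¹:
  [  1.1686    0.1121    0.1844    0.0939    0.1678    0.1383    0.1746]
  [  0.0904    1.0764    0.0715    0.0356    0.1159    0.1247    0.0612]
  [  0.1396    0.0983    1.1190    0.0735    0.1422    0.0962    0.1477]
  [  0.1336    0.1035    0.0637    1.0895    0.1370    0.0617    0.1616]
  [  0.1792    0.1093    0.1507    0.0655    1.0696    0.1084    0.1575]
  [  0.1894    0.1570    0.1364    0.1209    0.1282    1.1171    0.1301]
  [  0.1548    0.0988    0.1382    0.0582    0.0891    0.0711    1.0709]
Total output x = L · d:
  x_0 = 1.1686·81 + 0.1121·11 + 0.1844·85 + 0.0939·83 + 0.1678·71 + 0.1383·8 + 0.1746·24 = 136.5708
  x_1 = 0.0904·81 + 1.0764·11 + 0.0715·85 + 0.0356·83 + 0.1159·71 + 0.1247·8 + 0.0612·24 = 38.8851
  x_2 = 0.1396·81 + 0.0983·11 + 1.1190·85 + 0.0735·83 + 0.1422·71 + 0.0962·8 + 0.1477·24 = 128.0160
  x_3 = 0.1336·81 + 0.1035·11 + 0.0637·85 + 1.0895·83 + 0.1370·71 + 0.0617·8 + 0.1616·24 = 121.9024
  x_4 = 0.1792·81 + 0.1093·11 + 0.1507·85 + 0.0655·83 + 1.0696·71 + 0.1084·8 + 0.1575·24 = 114.5516
  x_5 = 0.1894·81 + 0.1570·11 + 0.1364·85 + 0.1209·83 + 0.1282·71 + 1.1171·8 + 0.1301·24 = 59.8573
  x_6 = 0.1548·81 + 0.0988·11 + 0.1382·85 + 0.0582·83 + 0.0891·71 + 0.0711·8 + 1.0709·24 = 62.8025
Output multipliers (column sums of L):
  Finance: 2.0555
  Electronics: 1.7554
  Manufacturing: 1.8640
  Energy: 1.5371
  Chemicals: 1.8498
  Healthcare: 1.7175
  Textiles: 1.9036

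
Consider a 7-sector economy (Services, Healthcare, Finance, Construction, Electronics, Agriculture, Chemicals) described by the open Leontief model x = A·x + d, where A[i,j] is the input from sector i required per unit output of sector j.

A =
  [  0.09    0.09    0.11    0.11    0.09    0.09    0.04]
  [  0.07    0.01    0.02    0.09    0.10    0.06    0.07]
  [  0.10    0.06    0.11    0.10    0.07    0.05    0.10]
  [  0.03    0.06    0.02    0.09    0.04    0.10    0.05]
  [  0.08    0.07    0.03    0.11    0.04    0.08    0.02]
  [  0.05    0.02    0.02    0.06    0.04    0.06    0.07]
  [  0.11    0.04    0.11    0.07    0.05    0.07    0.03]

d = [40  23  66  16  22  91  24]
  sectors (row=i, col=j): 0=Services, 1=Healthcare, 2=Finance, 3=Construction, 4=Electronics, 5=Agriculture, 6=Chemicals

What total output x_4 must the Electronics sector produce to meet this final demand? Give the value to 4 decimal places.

Form M = I − A:
  [  0.91   -0.09   -0.11   -0.11   -0.09   -0.09   -0.04]
  [ -0.07    0.99   -0.02   -0.09   -0.10   -0.06   -0.07]
  [ -0.10   -0.06    0.89   -0.10   -0.07   -0.05   -0.10]
  [ -0.03   -0.06   -0.02    0.91   -0.04   -0.10   -0.05]
  [ -0.08   -0.07   -0.03   -0.11    0.96   -0.08   -0.02]
  [ -0.05   -0.02   -0.02   -0.06   -0.04    0.94   -0.07]
  [ -0.11   -0.04   -0.11   -0.07   -0.05   -0.07    0.97]
Leontief inverse L = M⁻¹:
  [  1.1731    0.1494    0.1754    0.2148    0.1600    0.1754    0.1043]
  [  0.1253    1.0519    0.0635    0.1596    0.1432    0.1197    0.1074]
  [  0.1846    0.1196    1.1812    0.2018    0.1382    0.1333    0.1609]
  [  0.0768    0.0922    0.0543    1.1496    0.0795    0.1517    0.0873]
  [  0.1329    0.1095    0.0704    0.1801    1.0872    0.1398    0.0624]
  [  0.0928    0.0501    0.0548    0.1116    0.0738    1.1044    0.1001]
  [  0.1782    0.0898    0.1680    0.1541    0.1068    0.1378    1.0822]
Total output x = L · d:
  x_0 = 1.1731·40 + 0.1494·23 + 0.1754·66 + 0.2148·16 + 0.1600·22 + 0.1754·91 + 0.1043·24 = 87.3535
  x_1 = 0.1253·40 + 1.0519·23 + 0.0635·66 + 0.1596·16 + 0.1432·22 + 0.1197·91 + 0.1074·24 = 52.5717
  x_2 = 0.1846·40 + 0.1196·23 + 1.1812·66 + 0.2018·16 + 0.1382·22 + 0.1333·91 + 0.1609·24 = 110.3562
  x_3 = 0.0768·40 + 0.0922·23 + 0.0543·66 + 1.1496·16 + 0.0795·22 + 0.1517·91 + 0.0873·24 = 44.8155
  x_4 = 0.1329·40 + 0.1095·23 + 0.0704·66 + 0.1801·16 + 1.0872·22 + 0.1398·91 + 0.0624·24 = 53.5047
  x_5 = 0.0928·40 + 0.0501·23 + 0.0548·66 + 0.1116·16 + 0.0738·22 + 1.1044·91 + 0.1001·24 = 114.7956
  x_6 = 0.1782·40 + 0.0898·23 + 0.1680·66 + 0.1541·16 + 0.1068·22 + 0.1378·91 + 1.0822·24 = 63.6072

53.5047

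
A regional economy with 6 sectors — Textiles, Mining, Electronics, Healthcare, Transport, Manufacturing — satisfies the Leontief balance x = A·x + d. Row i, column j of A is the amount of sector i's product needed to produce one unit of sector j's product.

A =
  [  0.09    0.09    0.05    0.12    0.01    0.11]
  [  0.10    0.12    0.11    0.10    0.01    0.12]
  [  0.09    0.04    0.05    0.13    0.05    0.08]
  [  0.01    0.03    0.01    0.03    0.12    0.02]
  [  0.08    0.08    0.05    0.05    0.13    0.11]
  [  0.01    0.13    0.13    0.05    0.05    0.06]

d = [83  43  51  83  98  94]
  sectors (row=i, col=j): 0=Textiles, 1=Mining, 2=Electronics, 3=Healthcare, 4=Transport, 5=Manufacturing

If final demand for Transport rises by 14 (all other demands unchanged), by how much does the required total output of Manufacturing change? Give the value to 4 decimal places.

1.3183

Form M = I − A:
  [  0.91   -0.09   -0.05   -0.12   -0.01   -0.11]
  [ -0.10    0.88   -0.11   -0.10   -0.01   -0.12]
  [ -0.09   -0.04    0.95   -0.13   -0.05   -0.08]
  [ -0.01   -0.03   -0.01    0.97   -0.12   -0.02]
  [ -0.08   -0.08   -0.05   -0.05    0.87   -0.11]
  [ -0.01   -0.13   -0.13   -0.05   -0.05    0.94]
Leontief inverse L = M⁻¹:
  [  1.1356    0.1578    0.1065    0.1828    0.0561    0.1726]
  [  0.1596    1.2021    0.1800    0.1812    0.0624    0.1986]
  [  0.1316    0.0989    1.0969    0.1857    0.0992    0.1369]
  [  0.0362    0.0635    0.0360    1.0575    0.1523    0.0557]
  [  0.1365    0.1588    0.1149    0.1195    1.1867    0.1874]
  [  0.0615    0.1934    0.1858    0.1153    0.0942    1.1250]
Total output x = L · d:
  x_0 = 1.1356·83 + 0.1578·43 + 0.1065·51 + 0.1828·83 + 0.0561·98 + 0.1726·94 = 143.3710
  x_1 = 0.1596·83 + 1.2021·43 + 0.1800·51 + 0.1812·83 + 0.0624·98 + 0.1986·94 = 113.9344
  x_2 = 0.1316·83 + 0.0989·43 + 1.0969·51 + 0.1857·83 + 0.0992·98 + 0.1369·94 = 109.1201
  x_3 = 0.0362·83 + 0.0635·43 + 0.0360·51 + 1.0575·83 + 0.1523·98 + 0.0557·94 = 115.4995
  x_4 = 0.1365·83 + 0.1588·43 + 0.1149·51 + 0.1195·83 + 1.1867·98 + 0.1874·94 = 167.8556
  x_5 = 0.0615·83 + 0.1934·43 + 0.1858·51 + 0.1153·83 + 0.0942·98 + 1.1250·94 = 147.4453
Δx_5 = L[5,4] · Δd_4 = 0.0942 · 14 = 1.3183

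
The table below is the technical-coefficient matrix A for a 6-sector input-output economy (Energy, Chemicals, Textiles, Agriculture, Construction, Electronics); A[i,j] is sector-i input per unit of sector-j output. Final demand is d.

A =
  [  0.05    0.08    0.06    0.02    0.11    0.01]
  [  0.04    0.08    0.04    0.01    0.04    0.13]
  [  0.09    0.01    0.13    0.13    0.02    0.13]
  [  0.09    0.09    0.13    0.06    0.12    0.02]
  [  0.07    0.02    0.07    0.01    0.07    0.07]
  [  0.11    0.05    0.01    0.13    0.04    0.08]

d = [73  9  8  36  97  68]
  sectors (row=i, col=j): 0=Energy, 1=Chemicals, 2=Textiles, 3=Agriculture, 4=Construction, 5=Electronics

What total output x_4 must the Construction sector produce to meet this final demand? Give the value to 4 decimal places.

125.1289

Form M = I − A:
  [  0.95   -0.08   -0.06   -0.02   -0.11   -0.01]
  [ -0.04    0.92   -0.04   -0.01   -0.04   -0.13]
  [ -0.09   -0.01    0.87   -0.13   -0.02   -0.13]
  [ -0.09   -0.09   -0.13    0.94   -0.12   -0.02]
  [ -0.07   -0.02   -0.07   -0.01    0.93   -0.07]
  [ -0.11   -0.05   -0.01   -0.13   -0.04    0.92]
Leontief inverse L = M⁻¹:
  [  1.0876    0.1062    0.0990    0.0468    0.1436    0.0528]
  [  0.0838    1.1108    0.0720    0.0485    0.0730    0.1747]
  [  0.1630    0.0587    1.2016    0.1975    0.0813    0.1903]
  [  0.1522    0.1324    0.1974    1.1095    0.1748    0.0857]
  [  0.1098    0.0448    0.1062    0.0441    1.1028    0.1074]
  [  0.1626    0.0944    0.0613    0.1691    0.0947    1.1216]
Total output x = L · d:
  x_0 = 1.0876·73 + 0.1062·9 + 0.0990·8 + 0.0468·36 + 0.1436·97 + 0.0528·68 = 100.3517
  x_1 = 0.0838·73 + 1.1108·9 + 0.0720·8 + 0.0485·36 + 0.0730·97 + 0.1747·68 = 37.3937
  x_2 = 0.1630·73 + 0.0587·9 + 1.2016·8 + 0.1975·36 + 0.0813·97 + 0.1903·68 = 49.9817
  x_3 = 0.1522·73 + 0.1324·9 + 0.1974·8 + 1.1095·36 + 0.1748·97 + 0.0857·68 = 76.6013
  x_4 = 0.1098·73 + 0.0448·9 + 0.1062·8 + 0.0441·36 + 1.1028·97 + 0.1074·68 = 125.1289
  x_5 = 0.1626·73 + 0.0944·9 + 0.0613·8 + 0.1691·36 + 0.0947·97 + 1.1216·68 = 104.7516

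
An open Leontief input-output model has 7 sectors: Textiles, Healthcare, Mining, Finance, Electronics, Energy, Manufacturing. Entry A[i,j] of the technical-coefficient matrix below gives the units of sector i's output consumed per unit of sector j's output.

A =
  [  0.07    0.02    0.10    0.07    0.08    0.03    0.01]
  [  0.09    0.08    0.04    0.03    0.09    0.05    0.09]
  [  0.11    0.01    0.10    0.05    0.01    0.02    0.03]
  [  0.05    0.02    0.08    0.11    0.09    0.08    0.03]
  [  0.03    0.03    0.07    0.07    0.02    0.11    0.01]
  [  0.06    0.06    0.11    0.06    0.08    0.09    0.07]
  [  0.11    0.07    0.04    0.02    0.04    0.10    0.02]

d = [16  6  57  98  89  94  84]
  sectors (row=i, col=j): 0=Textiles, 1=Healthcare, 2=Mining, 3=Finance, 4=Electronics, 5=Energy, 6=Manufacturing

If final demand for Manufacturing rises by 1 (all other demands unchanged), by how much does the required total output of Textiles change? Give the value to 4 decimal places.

Form M = I − A:
  [  0.93   -0.02   -0.10   -0.07   -0.08   -0.03   -0.01]
  [ -0.09    0.92   -0.04   -0.03   -0.09   -0.05   -0.09]
  [ -0.11   -0.01    0.90   -0.05   -0.01   -0.02   -0.03]
  [ -0.05   -0.02   -0.08    0.89   -0.09   -0.08   -0.03]
  [ -0.03   -0.03   -0.07   -0.07    0.98   -0.11   -0.01]
  [ -0.06   -0.06   -0.11   -0.06   -0.08    0.91   -0.07]
  [ -0.11   -0.07   -0.04   -0.02   -0.04   -0.10    0.98]
Leontief inverse L = M⁻¹:
  [  1.1148    0.0388    0.1541    0.1119    0.1132    0.0690    0.0292]
  [  0.1488    1.1131    0.1012    0.0753    0.1356    0.1043    0.1180]
  [  0.1527    0.0256    1.1479    0.0848    0.0402    0.0490    0.0456]
  [  0.1039    0.0465    0.1462    1.1624    0.1342    0.1338    0.0563]
  [  0.0729    0.0520    0.1218    0.1082    1.0558    0.1488    0.0340]
  [  0.1273    0.0942    0.1835    0.1134    0.1293    1.1492    0.1024]
  [  0.1601    0.0976    0.0981    0.0611    0.0831    0.1433    1.0470]
Total output x = L · d:
  x_0 = 1.1148·16 + 0.0388·6 + 0.1541·57 + 0.1119·98 + 0.1132·89 + 0.0690·94 + 0.0292·84 = 56.8252
  x_1 = 0.1488·16 + 1.1131·6 + 0.1012·57 + 0.0753·98 + 0.1356·89 + 0.1043·94 + 0.1180·84 = 53.9894
  x_2 = 0.1527·16 + 0.0256·6 + 1.1479·57 + 0.0848·98 + 0.0402·89 + 0.0490·94 + 0.0456·84 = 88.3482
  x_3 = 0.1039·16 + 0.0465·6 + 0.1462·57 + 1.1624·98 + 0.1342·89 + 0.1338·94 + 0.0563·84 = 153.4442
  x_4 = 0.0729·16 + 0.0520·6 + 0.1218·57 + 0.1082·98 + 1.0558·89 + 0.1488·94 + 0.0340·84 = 129.8367
  x_5 = 0.1273·16 + 0.0942·6 + 0.1835·57 + 0.1134·98 + 0.1293·89 + 1.1492·94 + 0.1024·84 = 152.3162
  x_6 = 0.1601·16 + 0.0976·6 + 0.0981·57 + 0.0611·98 + 0.0831·89 + 0.1433·94 + 1.0470·84 = 123.5285
Δx_0 = L[0,6] · Δd_6 = 0.0292 · 1 = 0.0292

0.0292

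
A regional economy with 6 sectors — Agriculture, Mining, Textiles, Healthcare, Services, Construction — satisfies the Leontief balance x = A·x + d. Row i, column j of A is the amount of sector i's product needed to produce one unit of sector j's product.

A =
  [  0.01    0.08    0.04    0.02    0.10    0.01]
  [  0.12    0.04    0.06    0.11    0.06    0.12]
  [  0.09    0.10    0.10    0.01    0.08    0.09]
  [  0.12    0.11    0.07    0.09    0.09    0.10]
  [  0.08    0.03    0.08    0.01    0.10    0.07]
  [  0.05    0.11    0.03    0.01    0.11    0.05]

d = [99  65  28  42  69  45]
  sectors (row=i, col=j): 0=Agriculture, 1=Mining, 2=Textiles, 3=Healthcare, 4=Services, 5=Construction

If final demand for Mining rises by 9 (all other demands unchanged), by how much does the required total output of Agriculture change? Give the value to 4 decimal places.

0.9792

Form M = I − A:
  [  0.99   -0.08   -0.04   -0.02   -0.10   -0.01]
  [ -0.12    0.96   -0.06   -0.11   -0.06   -0.12]
  [ -0.09   -0.10    0.90   -0.01   -0.08   -0.09]
  [ -0.12   -0.11   -0.07    0.91   -0.09   -0.10]
  [ -0.08   -0.03   -0.08   -0.01    0.90   -0.07]
  [ -0.05   -0.11   -0.03   -0.01   -0.11    0.95]
Leontief inverse L = M⁻¹:
  [  1.0480    0.1088    0.0708    0.0390    0.1395    0.0459]
  [  0.1823    1.1096    0.1116    0.1429    0.1402    0.1780]
  [  0.1478    0.1578    1.1494    0.0382    0.1507    0.1455]
  [  0.1944    0.1844    0.1305    1.1307    0.1793    0.1699]
  [  0.1221    0.0744    0.1189    0.0269    1.1563    0.1100]
  [  0.0971    0.1497    0.0681    0.0348    0.1641    1.0948]
Total output x = L · d:
  x_0 = 1.0480·99 + 0.1088·65 + 0.0708·28 + 0.0390·42 + 0.1395·69 + 0.0459·45 = 126.1374
  x_1 = 0.1823·99 + 1.1096·65 + 0.1116·28 + 0.1429·42 + 0.1402·69 + 0.1780·45 = 116.9802
  x_2 = 0.1478·99 + 0.1578·65 + 1.1494·28 + 0.0382·42 + 0.1507·69 + 0.1455·45 = 75.6236
  x_3 = 0.1944·99 + 0.1844·65 + 0.1305·28 + 1.1307·42 + 0.1793·69 + 0.1699·45 = 102.3946
  x_4 = 0.1221·99 + 0.0744·65 + 0.1189·28 + 0.0269·42 + 1.1563·69 + 0.1100·45 = 106.1174
  x_5 = 0.0971·99 + 0.1497·65 + 0.0681·28 + 0.0348·42 + 0.1641·69 + 1.0948·45 = 83.3055
Δx_0 = L[0,1] · Δd_1 = 0.1088 · 9 = 0.9792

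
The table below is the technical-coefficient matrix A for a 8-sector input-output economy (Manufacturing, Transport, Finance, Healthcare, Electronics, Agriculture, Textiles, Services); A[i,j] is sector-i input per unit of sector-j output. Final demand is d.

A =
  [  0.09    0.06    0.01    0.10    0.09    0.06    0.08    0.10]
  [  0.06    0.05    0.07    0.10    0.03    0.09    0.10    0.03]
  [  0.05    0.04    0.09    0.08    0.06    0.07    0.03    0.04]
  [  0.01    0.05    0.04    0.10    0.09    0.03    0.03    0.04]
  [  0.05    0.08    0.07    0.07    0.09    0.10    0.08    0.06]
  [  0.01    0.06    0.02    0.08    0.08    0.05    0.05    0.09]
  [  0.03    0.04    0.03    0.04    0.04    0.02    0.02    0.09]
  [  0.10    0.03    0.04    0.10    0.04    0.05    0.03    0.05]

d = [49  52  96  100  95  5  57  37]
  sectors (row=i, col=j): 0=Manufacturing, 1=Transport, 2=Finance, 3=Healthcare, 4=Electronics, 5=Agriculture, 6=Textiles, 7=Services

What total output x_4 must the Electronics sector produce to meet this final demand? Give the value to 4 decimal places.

Form M = I − A:
  [  0.91   -0.06   -0.01   -0.10   -0.09   -0.06   -0.08   -0.10]
  [ -0.06    0.95   -0.07   -0.10   -0.03   -0.09   -0.10   -0.03]
  [ -0.05   -0.04    0.91   -0.08   -0.06   -0.07   -0.03   -0.04]
  [ -0.01   -0.05   -0.04    0.90   -0.09   -0.03   -0.03   -0.04]
  [ -0.05   -0.08   -0.07   -0.07    0.91   -0.10   -0.08   -0.06]
  [ -0.01   -0.06   -0.02   -0.08   -0.08    0.95   -0.05   -0.09]
  [ -0.03   -0.04   -0.03   -0.04   -0.04   -0.02    0.98   -0.09]
  [ -0.10   -0.03   -0.04   -0.10   -0.04   -0.05   -0.03    0.95]
Leontief inverse L = M⁻¹:
  [  1.1456    0.1178    0.0576    0.1943    0.1646    0.1231    0.1382    0.1701]
  [  0.1023    1.0994    0.1129    0.1803    0.0946    0.1425    0.1473    0.0913]
  [  0.0900    0.0851    1.1315    0.1536    0.1195    0.1210    0.0741    0.0923]
  [  0.0426    0.0890    0.0767    1.1622    0.1402    0.0740    0.0682    0.0818]
  [  0.1023    0.1387    0.1225    0.1635    1.1642    0.1661    0.1387    0.1296]
  [  0.0492    0.1022    0.0585    0.1494    0.1335    1.0977    0.0920    0.1383]
  [  0.0619    0.0692    0.0573    0.0910    0.0776    0.0544    1.0500    0.1245]
  [  0.1409    0.0735    0.0754    0.1726    0.0986    0.0968    0.0733    1.1026]
Total output x = L · d:
  x_0 = 1.1456·49 + 0.1178·52 + 0.0576·96 + 0.1943·100 + 0.1646·95 + 0.1231·5 + 0.1382·57 + 0.1701·37 = 117.6344
  x_1 = 0.1023·49 + 1.0994·52 + 0.1129·96 + 0.1803·100 + 0.0946·95 + 0.1425·5 + 0.1473·57 + 0.0913·37 = 112.5248
  x_2 = 0.0900·49 + 0.0851·52 + 1.1315·96 + 0.1536·100 + 0.1195·95 + 0.1210·5 + 0.0741·57 + 0.0923·37 = 152.4191
  x_3 = 0.0426·49 + 0.0890·52 + 0.0767·96 + 1.1622·100 + 0.1402·95 + 0.0740·5 + 0.0682·57 + 0.0818·37 = 150.8974
  x_4 = 0.1023·49 + 0.1387·52 + 0.1225·96 + 0.1635·100 + 1.1642·95 + 0.1661·5 + 0.1387·57 + 0.1296·37 = 164.4685
  x_5 = 0.0492·49 + 0.1022·52 + 0.0585·96 + 0.1494·100 + 0.1335·95 + 1.0977·5 + 0.0920·57 + 0.1383·37 = 56.8168
  x_6 = 0.0619·49 + 0.0692·52 + 0.0573·96 + 0.0910·100 + 0.0776·95 + 0.0544·5 + 1.0500·57 + 0.1245·37 = 93.3243
  x_7 = 0.1409·49 + 0.0735·52 + 0.0754·96 + 0.1726·100 + 0.0986·95 + 0.0968·5 + 0.0733·57 + 1.1026·37 = 90.0474

164.4685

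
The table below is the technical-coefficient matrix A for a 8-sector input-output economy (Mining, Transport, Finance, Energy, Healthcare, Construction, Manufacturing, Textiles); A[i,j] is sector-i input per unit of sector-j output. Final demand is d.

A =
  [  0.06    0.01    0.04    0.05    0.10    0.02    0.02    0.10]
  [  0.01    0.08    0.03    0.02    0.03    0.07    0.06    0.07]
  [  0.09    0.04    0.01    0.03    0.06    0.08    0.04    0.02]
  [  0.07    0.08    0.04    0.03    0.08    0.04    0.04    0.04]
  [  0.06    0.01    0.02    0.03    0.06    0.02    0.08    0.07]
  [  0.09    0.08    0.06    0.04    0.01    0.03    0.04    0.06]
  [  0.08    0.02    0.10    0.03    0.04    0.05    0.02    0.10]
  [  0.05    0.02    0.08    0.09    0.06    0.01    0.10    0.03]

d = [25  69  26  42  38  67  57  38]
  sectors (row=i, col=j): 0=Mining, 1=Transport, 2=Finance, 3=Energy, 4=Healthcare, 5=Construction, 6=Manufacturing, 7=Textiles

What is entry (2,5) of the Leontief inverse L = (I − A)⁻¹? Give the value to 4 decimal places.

Form M = I − A:
  [  0.94   -0.01   -0.04   -0.05   -0.10   -0.02   -0.02   -0.10]
  [ -0.01    0.92   -0.03   -0.02   -0.03   -0.07   -0.06   -0.07]
  [ -0.09   -0.04    0.99   -0.03   -0.06   -0.08   -0.04   -0.02]
  [ -0.07   -0.08   -0.04    0.97   -0.08   -0.04   -0.04   -0.04]
  [ -0.06   -0.01   -0.02   -0.03    0.94   -0.02   -0.08   -0.07]
  [ -0.09   -0.08   -0.06   -0.04   -0.01    0.97   -0.04   -0.06]
  [ -0.08   -0.02   -0.10   -0.03   -0.04   -0.05    0.98   -0.10]
  [ -0.05   -0.02   -0.08   -0.09   -0.06   -0.01   -0.10    0.97]
Leontief inverse L = M⁻¹:
  [  1.1024    0.0315    0.0713    0.0805    0.1415    0.0416    0.0581    0.1395]
  [  0.0478    1.1075    0.0624    0.0459    0.0602    0.0951    0.0930    0.1078]
  [  0.1293    0.0641    1.0396    0.0552    0.0948    0.1015    0.0695    0.0619]
  [  0.1117    0.1069    0.0715    1.0578    0.1193    0.0668    0.0760    0.0849]
  [  0.0983    0.0283    0.0516    0.0562    1.0953    0.0400    0.1103    0.1085]
  [  0.1313    0.1078    0.0922    0.0688    0.0501    1.0577    0.0736    0.1027]
  [  0.1284    0.0465    0.1339    0.0634    0.0840    0.0774    1.0584    0.1419]
  [  0.0995    0.0473    0.1153    0.1185    0.1043    0.0400    0.1344    1.0757]
Total output x = L · d:
  x_0 = 1.1024·25 + 0.0315·69 + 0.0713·26 + 0.0805·42 + 0.1415·38 + 0.0416·67 + 0.0581·57 + 0.1395·38 = 51.7413
  x_1 = 0.0478·25 + 1.1075·69 + 0.0624·26 + 0.0459·42 + 0.0602·38 + 0.0951·67 + 0.0930·57 + 0.1078·38 = 99.2167
  x_2 = 0.1293·25 + 0.0641·69 + 1.0396·26 + 0.0552·42 + 0.0948·38 + 0.1015·67 + 0.0695·57 + 0.0619·38 = 53.7177
  x_3 = 0.1117·25 + 0.1069·69 + 0.0715·26 + 1.0578·42 + 0.1193·38 + 0.0668·67 + 0.0760·57 + 0.0849·38 = 73.0229
  x_4 = 0.0983·25 + 0.0283·69 + 0.0516·26 + 0.0562·42 + 1.0953·38 + 0.0400·67 + 0.1103·57 + 0.1085·38 = 62.8261
  x_5 = 0.1313·25 + 0.1078·69 + 0.0922·26 + 0.0688·42 + 0.0501·38 + 1.0577·67 + 0.0736·57 + 0.1027·38 = 96.8740
  x_6 = 0.1284·25 + 0.0465·69 + 0.1339·26 + 0.0634·42 + 0.0840·38 + 0.0774·67 + 1.0584·57 + 0.1419·38 = 86.6675
  x_7 = 0.0995·25 + 0.0473·69 + 0.1153·26 + 0.1185·42 + 0.1043·38 + 0.0400·67 + 0.1344·57 + 1.0757·38 = 68.9133

L[2,5] = 0.1015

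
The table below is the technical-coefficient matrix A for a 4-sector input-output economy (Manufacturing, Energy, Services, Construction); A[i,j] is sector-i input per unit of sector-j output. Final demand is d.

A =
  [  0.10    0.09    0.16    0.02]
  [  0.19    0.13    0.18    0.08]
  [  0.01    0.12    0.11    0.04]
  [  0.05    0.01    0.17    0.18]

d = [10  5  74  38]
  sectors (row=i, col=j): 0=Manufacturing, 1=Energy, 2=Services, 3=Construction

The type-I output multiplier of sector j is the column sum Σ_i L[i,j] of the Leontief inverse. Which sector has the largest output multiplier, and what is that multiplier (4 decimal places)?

Services (2.0172)

Form M = I − A:
  [  0.90   -0.09   -0.16   -0.02]
  [ -0.19    0.87   -0.18   -0.08]
  [ -0.01   -0.12    0.89   -0.04]
  [ -0.05   -0.01   -0.17    0.82]
Leontief inverse L = M⁻¹:
  [  1.1494    0.1538    0.2483    0.0551]
  [  0.2698    1.2235    0.3230    0.1417]
  [  0.0531    0.1694    1.1818    0.0755]
  [  0.0844    0.0594    0.2641    1.2402]
Total output x = L · d:
  x_0 = 1.1494·10 + 0.1538·5 + 0.2483·74 + 0.0551·38 = 32.7304
  x_1 = 0.2698·10 + 1.2235·5 + 0.3230·74 + 0.1417·38 = 38.1030
  x_2 = 0.0531·10 + 0.1694·5 + 1.1818·74 + 0.0755·38 = 91.6991
  x_3 = 0.0844·10 + 0.0594·5 + 0.2641·74 + 1.2402·38 = 67.8127
Output multipliers (column sums of L):
  Manufacturing: 1.5566
  Energy: 1.6061
  Services: 2.0172
  Construction: 1.5126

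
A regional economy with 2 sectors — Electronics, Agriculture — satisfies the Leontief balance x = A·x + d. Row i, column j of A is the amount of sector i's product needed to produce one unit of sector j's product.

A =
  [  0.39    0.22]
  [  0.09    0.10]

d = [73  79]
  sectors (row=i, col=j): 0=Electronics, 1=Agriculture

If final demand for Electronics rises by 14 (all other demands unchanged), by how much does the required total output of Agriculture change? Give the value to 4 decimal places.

2.3810

Form M = I − A:
  [  0.61   -0.22]
  [ -0.09    0.90]
Leontief inverse L = M⁻¹:
  [  1.7007    0.4157]
  [  0.1701    1.1527]
Total output x = L · d:
  x_0 = 1.7007·73 + 0.4157·79 = 156.9917
  x_1 = 0.1701·73 + 1.1527·79 = 103.4769
Δx_1 = L[1,0] · Δd_0 = 0.1701 · 14 = 2.3810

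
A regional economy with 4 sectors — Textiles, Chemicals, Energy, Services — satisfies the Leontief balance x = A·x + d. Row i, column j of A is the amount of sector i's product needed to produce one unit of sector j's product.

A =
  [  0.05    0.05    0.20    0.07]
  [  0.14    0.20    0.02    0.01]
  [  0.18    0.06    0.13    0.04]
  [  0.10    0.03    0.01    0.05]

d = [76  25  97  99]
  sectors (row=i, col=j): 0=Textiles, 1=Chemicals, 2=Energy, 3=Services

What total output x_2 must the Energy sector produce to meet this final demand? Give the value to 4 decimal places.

146.4246

Form M = I − A:
  [  0.95   -0.05   -0.20   -0.07]
  [ -0.14    0.80   -0.02   -0.01]
  [ -0.18   -0.06    0.87   -0.04]
  [ -0.10   -0.03   -0.01    0.95]
Leontief inverse L = M⁻¹:
  [  1.1261    0.0936    0.2621    0.0950]
  [  0.2050    1.2698    0.0767    0.0317]
  [  0.2530    0.1093    1.2109    0.0708]
  [  0.1277    0.0511    0.0428    1.0644]
Total output x = L · d:
  x_0 = 1.1261·76 + 0.0936·25 + 0.2621·97 + 0.0950·99 = 122.7526
  x_1 = 0.2050·76 + 1.2698·25 + 0.0767·97 + 0.0317·99 = 57.8986
  x_2 = 0.2530·76 + 0.1093·25 + 1.2109·97 + 0.0708·99 = 146.4246
  x_3 = 0.1277·76 + 0.0511·25 + 0.0428·97 + 1.0644·99 = 120.5015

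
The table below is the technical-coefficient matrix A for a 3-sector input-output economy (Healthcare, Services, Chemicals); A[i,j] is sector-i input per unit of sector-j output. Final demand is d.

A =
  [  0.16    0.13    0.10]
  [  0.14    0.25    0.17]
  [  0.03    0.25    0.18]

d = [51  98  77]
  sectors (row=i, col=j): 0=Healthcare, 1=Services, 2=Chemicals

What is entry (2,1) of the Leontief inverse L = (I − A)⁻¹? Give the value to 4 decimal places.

L[2,1] = 0.4654

Form M = I − A:
  [  0.84   -0.13   -0.10]
  [ -0.14    0.75   -0.17]
  [ -0.03   -0.25    0.82]
Leontief inverse L = M⁻¹:
  [  1.2457    0.2864    0.2113]
  [  0.2609    1.4923    0.3412]
  [  0.1251    0.4654    1.3313]
Total output x = L · d:
  x_0 = 1.2457·51 + 0.2864·98 + 0.2113·77 = 107.8655
  x_1 = 0.2609·51 + 1.4923·98 + 0.3412·77 = 185.8220
  x_2 = 0.1251·51 + 0.4654·98 + 1.3313·77 = 154.5018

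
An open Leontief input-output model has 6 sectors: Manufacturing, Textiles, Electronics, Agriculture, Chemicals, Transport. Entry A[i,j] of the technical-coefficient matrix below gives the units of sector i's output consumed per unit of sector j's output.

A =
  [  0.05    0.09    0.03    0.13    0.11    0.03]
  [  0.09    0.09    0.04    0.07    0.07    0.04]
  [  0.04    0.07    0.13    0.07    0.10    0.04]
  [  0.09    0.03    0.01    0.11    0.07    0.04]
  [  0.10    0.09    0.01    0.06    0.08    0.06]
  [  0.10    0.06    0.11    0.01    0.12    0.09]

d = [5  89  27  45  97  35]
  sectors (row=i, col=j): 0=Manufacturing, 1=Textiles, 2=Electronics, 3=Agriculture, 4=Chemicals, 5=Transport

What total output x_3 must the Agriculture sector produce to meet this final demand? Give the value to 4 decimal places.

74.3625

Form M = I − A:
  [  0.95   -0.09   -0.03   -0.13   -0.11   -0.03]
  [ -0.09    0.91   -0.04   -0.07   -0.07   -0.04]
  [ -0.04   -0.07    0.87   -0.07   -0.10   -0.04]
  [ -0.09   -0.03   -0.01    0.89   -0.07   -0.04]
  [ -0.10   -0.09   -0.01   -0.06    0.92   -0.06]
  [ -0.10   -0.06   -0.11   -0.01   -0.12    0.91]
Leontief inverse L = M⁻¹:
  [  1.1116    0.1420    0.0573    0.1904    0.1729    0.0652]
  [  0.1442    1.1403    0.0695    0.1258    0.1305    0.0721]
  [  0.0994    0.1260    1.1718    0.1288    0.1687    0.0771]
  [  0.1381    0.0710    0.0314    1.1608    0.1225    0.0682]
  [  0.1558    0.1412    0.0381    0.1149    1.1414    0.0933]
  [  0.1657    0.1254    0.1579    0.0727    0.1999    1.1332]
Total output x = L · d:
  x_0 = 1.1116·5 + 0.1420·89 + 0.0573·27 + 0.1904·45 + 0.1729·97 + 0.0652·35 = 47.3700
  x_1 = 0.1442·5 + 1.1403·89 + 0.0695·27 + 0.1258·45 + 0.1305·97 + 0.0721·35 = 124.9300
  x_2 = 0.0994·5 + 0.1260·89 + 1.1718·27 + 0.1288·45 + 0.1687·97 + 0.0771·35 = 68.2072
  x_3 = 0.1381·5 + 0.0710·89 + 0.0314·27 + 1.1608·45 + 0.1225·97 + 0.0682·35 = 74.3625
  x_4 = 0.1558·5 + 0.1412·89 + 0.0381·27 + 0.1149·45 + 1.1414·97 + 0.0933·35 = 133.5206
  x_5 = 0.1657·5 + 0.1254·89 + 0.1579·27 + 0.0727·45 + 0.1999·97 + 1.1332·35 = 78.5733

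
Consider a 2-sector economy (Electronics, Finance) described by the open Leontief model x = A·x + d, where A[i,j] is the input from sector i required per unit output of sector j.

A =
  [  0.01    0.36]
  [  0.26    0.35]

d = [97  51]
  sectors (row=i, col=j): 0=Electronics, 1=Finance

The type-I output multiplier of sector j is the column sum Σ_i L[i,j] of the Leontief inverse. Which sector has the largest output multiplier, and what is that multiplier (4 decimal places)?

Finance (2.4550)

Form M = I − A:
  [  0.99   -0.36]
  [ -0.26    0.65]
Leontief inverse L = M⁻¹:
  [  1.1820    0.6547]
  [  0.4728    1.8003]
Total output x = L · d:
  x_0 = 1.1820·97 + 0.6547·51 = 148.0451
  x_1 = 0.4728·97 + 1.8003·51 = 137.6796
Output multipliers (column sums of L):
  Electronics: 1.6548
  Finance: 2.4550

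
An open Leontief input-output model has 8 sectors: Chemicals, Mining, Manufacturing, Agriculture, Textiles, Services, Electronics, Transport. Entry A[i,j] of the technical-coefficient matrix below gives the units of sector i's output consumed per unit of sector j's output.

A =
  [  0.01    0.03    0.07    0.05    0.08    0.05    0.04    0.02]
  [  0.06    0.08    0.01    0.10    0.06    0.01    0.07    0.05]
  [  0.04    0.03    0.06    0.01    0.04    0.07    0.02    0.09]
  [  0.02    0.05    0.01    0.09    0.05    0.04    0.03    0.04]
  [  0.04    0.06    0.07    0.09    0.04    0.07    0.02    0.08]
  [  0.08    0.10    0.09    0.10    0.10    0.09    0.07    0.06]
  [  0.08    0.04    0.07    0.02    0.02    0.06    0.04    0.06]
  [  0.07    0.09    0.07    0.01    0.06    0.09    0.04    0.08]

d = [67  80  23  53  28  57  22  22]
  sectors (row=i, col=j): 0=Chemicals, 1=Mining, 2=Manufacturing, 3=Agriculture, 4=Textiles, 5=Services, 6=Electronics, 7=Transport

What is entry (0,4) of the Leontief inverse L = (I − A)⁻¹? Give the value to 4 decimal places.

L[0,4] = 0.1145

Form M = I − A:
  [  0.99   -0.03   -0.07   -0.05   -0.08   -0.05   -0.04   -0.02]
  [ -0.06    0.92   -0.01   -0.10   -0.06   -0.01   -0.07   -0.05]
  [ -0.04   -0.03    0.94   -0.01   -0.04   -0.07   -0.02   -0.09]
  [ -0.02   -0.05   -0.01    0.91   -0.05   -0.04   -0.03   -0.04]
  [ -0.04   -0.06   -0.07   -0.09    0.96   -0.07   -0.02   -0.08]
  [ -0.08   -0.10   -0.09   -0.10   -0.10    0.91   -0.07   -0.06]
  [ -0.08   -0.04   -0.07   -0.02   -0.02   -0.06    0.96   -0.06]
  [ -0.07   -0.09   -0.07   -0.01   -0.06   -0.09   -0.04    0.92]
Leontief inverse L = M⁻¹:
  [  1.0416    0.0681    0.1056    0.0891    0.1145    0.0891    0.0648    0.0605]
  [  0.0962    1.1255    0.0477    0.1484    0.1014    0.0515    0.1015    0.0932]
  [  0.0757    0.0738    1.1012    0.0474    0.0805    0.1143    0.0485    0.1331]
  [  0.0487    0.0874    0.0395    1.1300    0.0835    0.0737    0.0548    0.0744]
  [  0.0821    0.1138    0.1156    0.1421    1.0899    0.1214    0.0556    0.1318]
  [  0.1407    0.1753    0.1573    0.1775    0.1705    1.1629    0.1214    0.1343]
  [  0.1153    0.0825    0.1119    0.0588    0.0620    0.1039    1.0698    0.1024]
  [  0.1191    0.1500    0.1247    0.0664    0.1161    0.1475    0.0812    1.1378]
Total output x = L · d:
  x_0 = 1.0416·67 + 0.0681·80 + 0.1056·23 + 0.0891·53 + 0.1145·28 + 0.0891·57 + 0.0648·22 + 0.0605·22 = 93.4337
  x_1 = 0.0962·67 + 1.1255·80 + 0.0477·23 + 0.1484·53 + 0.1014·28 + 0.0515·57 + 0.1015·22 + 0.0932·22 = 115.5032
  x_2 = 0.0757·67 + 0.0738·80 + 1.1012·23 + 0.0474·53 + 0.0805·28 + 0.1143·57 + 0.0485·22 + 0.1331·22 = 51.5823
  x_3 = 0.0487·67 + 0.0874·80 + 0.0395·23 + 1.1300·53 + 0.0835·28 + 0.0737·57 + 0.0548·22 + 0.0744·22 = 80.4409
  x_4 = 0.0821·67 + 0.1138·80 + 0.1156·23 + 0.1421·53 + 1.0899·28 + 0.1214·57 + 0.0556·22 + 0.1318·22 = 66.3501
  x_5 = 0.1407·67 + 0.1753·80 + 0.1573·23 + 0.1775·53 + 0.1705·28 + 1.1629·57 + 0.1214·22 + 0.1343·22 = 113.1640
  x_6 = 0.1153·67 + 0.0825·80 + 0.1119·23 + 0.0588·53 + 0.0620·28 + 0.1039·57 + 1.0698·22 + 0.1024·22 = 53.4602
  x_7 = 0.1191·67 + 0.1500·80 + 0.1247·23 + 0.0664·53 + 0.1161·28 + 0.1475·57 + 0.0812·22 + 1.1378·22 = 64.8424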